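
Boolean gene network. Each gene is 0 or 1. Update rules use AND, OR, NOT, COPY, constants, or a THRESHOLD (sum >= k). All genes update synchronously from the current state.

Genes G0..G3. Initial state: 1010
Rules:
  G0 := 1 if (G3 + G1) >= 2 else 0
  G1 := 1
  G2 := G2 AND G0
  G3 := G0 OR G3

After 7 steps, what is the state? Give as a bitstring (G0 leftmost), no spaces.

Step 1: G0=(0+0>=2)=0 G1=1(const) G2=G2&G0=1&1=1 G3=G0|G3=1|0=1 -> 0111
Step 2: G0=(1+1>=2)=1 G1=1(const) G2=G2&G0=1&0=0 G3=G0|G3=0|1=1 -> 1101
Step 3: G0=(1+1>=2)=1 G1=1(const) G2=G2&G0=0&1=0 G3=G0|G3=1|1=1 -> 1101
Step 4: G0=(1+1>=2)=1 G1=1(const) G2=G2&G0=0&1=0 G3=G0|G3=1|1=1 -> 1101
Step 5: G0=(1+1>=2)=1 G1=1(const) G2=G2&G0=0&1=0 G3=G0|G3=1|1=1 -> 1101
Step 6: G0=(1+1>=2)=1 G1=1(const) G2=G2&G0=0&1=0 G3=G0|G3=1|1=1 -> 1101
Step 7: G0=(1+1>=2)=1 G1=1(const) G2=G2&G0=0&1=0 G3=G0|G3=1|1=1 -> 1101

1101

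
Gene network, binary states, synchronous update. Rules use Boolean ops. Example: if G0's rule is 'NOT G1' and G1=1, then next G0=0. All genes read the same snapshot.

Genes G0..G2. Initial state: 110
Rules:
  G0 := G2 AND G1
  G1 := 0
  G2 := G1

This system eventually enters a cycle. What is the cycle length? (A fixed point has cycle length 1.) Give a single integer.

Answer: 1

Derivation:
Step 0: 110
Step 1: G0=G2&G1=0&1=0 G1=0(const) G2=G1=1 -> 001
Step 2: G0=G2&G1=1&0=0 G1=0(const) G2=G1=0 -> 000
Step 3: G0=G2&G1=0&0=0 G1=0(const) G2=G1=0 -> 000
State from step 3 equals state from step 2 -> cycle length 1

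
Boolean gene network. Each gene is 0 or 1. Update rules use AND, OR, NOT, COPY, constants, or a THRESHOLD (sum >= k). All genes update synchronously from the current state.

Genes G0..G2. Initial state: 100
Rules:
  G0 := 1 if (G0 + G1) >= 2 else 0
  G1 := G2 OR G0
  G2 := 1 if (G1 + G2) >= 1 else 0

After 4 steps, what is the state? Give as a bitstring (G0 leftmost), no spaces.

Step 1: G0=(1+0>=2)=0 G1=G2|G0=0|1=1 G2=(0+0>=1)=0 -> 010
Step 2: G0=(0+1>=2)=0 G1=G2|G0=0|0=0 G2=(1+0>=1)=1 -> 001
Step 3: G0=(0+0>=2)=0 G1=G2|G0=1|0=1 G2=(0+1>=1)=1 -> 011
Step 4: G0=(0+1>=2)=0 G1=G2|G0=1|0=1 G2=(1+1>=1)=1 -> 011

011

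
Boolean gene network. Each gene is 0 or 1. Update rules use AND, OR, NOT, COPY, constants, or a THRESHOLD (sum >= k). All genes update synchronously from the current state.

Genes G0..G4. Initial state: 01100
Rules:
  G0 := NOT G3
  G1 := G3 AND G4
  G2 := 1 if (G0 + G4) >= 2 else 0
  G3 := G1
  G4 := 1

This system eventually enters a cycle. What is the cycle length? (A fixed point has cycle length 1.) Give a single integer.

Step 0: 01100
Step 1: G0=NOT G3=NOT 0=1 G1=G3&G4=0&0=0 G2=(0+0>=2)=0 G3=G1=1 G4=1(const) -> 10011
Step 2: G0=NOT G3=NOT 1=0 G1=G3&G4=1&1=1 G2=(1+1>=2)=1 G3=G1=0 G4=1(const) -> 01101
Step 3: G0=NOT G3=NOT 0=1 G1=G3&G4=0&1=0 G2=(0+1>=2)=0 G3=G1=1 G4=1(const) -> 10011
State from step 3 equals state from step 1 -> cycle length 2

Answer: 2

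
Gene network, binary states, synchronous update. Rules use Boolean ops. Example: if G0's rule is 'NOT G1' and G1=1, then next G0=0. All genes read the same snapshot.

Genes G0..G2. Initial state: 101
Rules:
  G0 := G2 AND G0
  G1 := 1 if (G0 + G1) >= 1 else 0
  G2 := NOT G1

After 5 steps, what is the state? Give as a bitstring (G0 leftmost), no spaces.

Step 1: G0=G2&G0=1&1=1 G1=(1+0>=1)=1 G2=NOT G1=NOT 0=1 -> 111
Step 2: G0=G2&G0=1&1=1 G1=(1+1>=1)=1 G2=NOT G1=NOT 1=0 -> 110
Step 3: G0=G2&G0=0&1=0 G1=(1+1>=1)=1 G2=NOT G1=NOT 1=0 -> 010
Step 4: G0=G2&G0=0&0=0 G1=(0+1>=1)=1 G2=NOT G1=NOT 1=0 -> 010
Step 5: G0=G2&G0=0&0=0 G1=(0+1>=1)=1 G2=NOT G1=NOT 1=0 -> 010

010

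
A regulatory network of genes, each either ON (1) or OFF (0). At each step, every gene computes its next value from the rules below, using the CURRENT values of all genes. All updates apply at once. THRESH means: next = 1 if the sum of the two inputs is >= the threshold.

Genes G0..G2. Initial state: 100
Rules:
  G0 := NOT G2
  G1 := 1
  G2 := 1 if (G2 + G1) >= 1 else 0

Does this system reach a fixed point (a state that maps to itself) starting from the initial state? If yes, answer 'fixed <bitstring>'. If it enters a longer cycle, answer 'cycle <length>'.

Step 0: 100
Step 1: G0=NOT G2=NOT 0=1 G1=1(const) G2=(0+0>=1)=0 -> 110
Step 2: G0=NOT G2=NOT 0=1 G1=1(const) G2=(0+1>=1)=1 -> 111
Step 3: G0=NOT G2=NOT 1=0 G1=1(const) G2=(1+1>=1)=1 -> 011
Step 4: G0=NOT G2=NOT 1=0 G1=1(const) G2=(1+1>=1)=1 -> 011
Fixed point reached at step 3: 011

Answer: fixed 011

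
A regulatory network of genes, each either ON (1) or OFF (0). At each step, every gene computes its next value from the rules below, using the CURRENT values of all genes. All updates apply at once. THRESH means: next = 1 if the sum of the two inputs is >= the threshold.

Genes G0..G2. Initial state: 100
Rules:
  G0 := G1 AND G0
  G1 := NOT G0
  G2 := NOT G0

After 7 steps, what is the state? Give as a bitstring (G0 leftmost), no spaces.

Step 1: G0=G1&G0=0&1=0 G1=NOT G0=NOT 1=0 G2=NOT G0=NOT 1=0 -> 000
Step 2: G0=G1&G0=0&0=0 G1=NOT G0=NOT 0=1 G2=NOT G0=NOT 0=1 -> 011
Step 3: G0=G1&G0=1&0=0 G1=NOT G0=NOT 0=1 G2=NOT G0=NOT 0=1 -> 011
Step 4: G0=G1&G0=1&0=0 G1=NOT G0=NOT 0=1 G2=NOT G0=NOT 0=1 -> 011
Step 5: G0=G1&G0=1&0=0 G1=NOT G0=NOT 0=1 G2=NOT G0=NOT 0=1 -> 011
Step 6: G0=G1&G0=1&0=0 G1=NOT G0=NOT 0=1 G2=NOT G0=NOT 0=1 -> 011
Step 7: G0=G1&G0=1&0=0 G1=NOT G0=NOT 0=1 G2=NOT G0=NOT 0=1 -> 011

011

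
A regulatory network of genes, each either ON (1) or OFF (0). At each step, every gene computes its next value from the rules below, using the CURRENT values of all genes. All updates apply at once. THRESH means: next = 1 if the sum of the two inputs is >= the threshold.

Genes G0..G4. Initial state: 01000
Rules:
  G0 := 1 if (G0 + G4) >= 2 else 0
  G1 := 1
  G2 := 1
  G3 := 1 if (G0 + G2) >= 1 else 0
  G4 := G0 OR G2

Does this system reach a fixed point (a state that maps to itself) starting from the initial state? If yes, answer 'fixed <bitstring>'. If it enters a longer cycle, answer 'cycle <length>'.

Step 0: 01000
Step 1: G0=(0+0>=2)=0 G1=1(const) G2=1(const) G3=(0+0>=1)=0 G4=G0|G2=0|0=0 -> 01100
Step 2: G0=(0+0>=2)=0 G1=1(const) G2=1(const) G3=(0+1>=1)=1 G4=G0|G2=0|1=1 -> 01111
Step 3: G0=(0+1>=2)=0 G1=1(const) G2=1(const) G3=(0+1>=1)=1 G4=G0|G2=0|1=1 -> 01111
Fixed point reached at step 2: 01111

Answer: fixed 01111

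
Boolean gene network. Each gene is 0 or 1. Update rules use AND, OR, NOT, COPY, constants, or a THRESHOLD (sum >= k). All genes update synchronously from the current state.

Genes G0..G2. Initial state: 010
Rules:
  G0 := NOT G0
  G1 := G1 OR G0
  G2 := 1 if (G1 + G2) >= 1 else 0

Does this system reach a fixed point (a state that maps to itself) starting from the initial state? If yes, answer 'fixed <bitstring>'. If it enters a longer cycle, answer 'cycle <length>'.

Answer: cycle 2

Derivation:
Step 0: 010
Step 1: G0=NOT G0=NOT 0=1 G1=G1|G0=1|0=1 G2=(1+0>=1)=1 -> 111
Step 2: G0=NOT G0=NOT 1=0 G1=G1|G0=1|1=1 G2=(1+1>=1)=1 -> 011
Step 3: G0=NOT G0=NOT 0=1 G1=G1|G0=1|0=1 G2=(1+1>=1)=1 -> 111
Cycle of length 2 starting at step 1 -> no fixed point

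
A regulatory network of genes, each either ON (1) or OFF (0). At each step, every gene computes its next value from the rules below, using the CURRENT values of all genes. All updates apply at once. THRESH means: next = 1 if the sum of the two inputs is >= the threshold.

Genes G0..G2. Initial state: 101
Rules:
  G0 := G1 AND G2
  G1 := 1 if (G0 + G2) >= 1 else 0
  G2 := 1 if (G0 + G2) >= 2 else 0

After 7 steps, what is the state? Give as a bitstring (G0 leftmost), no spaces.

Step 1: G0=G1&G2=0&1=0 G1=(1+1>=1)=1 G2=(1+1>=2)=1 -> 011
Step 2: G0=G1&G2=1&1=1 G1=(0+1>=1)=1 G2=(0+1>=2)=0 -> 110
Step 3: G0=G1&G2=1&0=0 G1=(1+0>=1)=1 G2=(1+0>=2)=0 -> 010
Step 4: G0=G1&G2=1&0=0 G1=(0+0>=1)=0 G2=(0+0>=2)=0 -> 000
Step 5: G0=G1&G2=0&0=0 G1=(0+0>=1)=0 G2=(0+0>=2)=0 -> 000
Step 6: G0=G1&G2=0&0=0 G1=(0+0>=1)=0 G2=(0+0>=2)=0 -> 000
Step 7: G0=G1&G2=0&0=0 G1=(0+0>=1)=0 G2=(0+0>=2)=0 -> 000

000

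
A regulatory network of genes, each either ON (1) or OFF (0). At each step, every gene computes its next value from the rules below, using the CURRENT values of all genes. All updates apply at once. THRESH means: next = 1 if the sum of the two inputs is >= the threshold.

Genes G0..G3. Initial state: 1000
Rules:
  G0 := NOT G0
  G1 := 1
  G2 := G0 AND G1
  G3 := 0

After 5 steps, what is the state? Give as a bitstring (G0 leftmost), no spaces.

Step 1: G0=NOT G0=NOT 1=0 G1=1(const) G2=G0&G1=1&0=0 G3=0(const) -> 0100
Step 2: G0=NOT G0=NOT 0=1 G1=1(const) G2=G0&G1=0&1=0 G3=0(const) -> 1100
Step 3: G0=NOT G0=NOT 1=0 G1=1(const) G2=G0&G1=1&1=1 G3=0(const) -> 0110
Step 4: G0=NOT G0=NOT 0=1 G1=1(const) G2=G0&G1=0&1=0 G3=0(const) -> 1100
Step 5: G0=NOT G0=NOT 1=0 G1=1(const) G2=G0&G1=1&1=1 G3=0(const) -> 0110

0110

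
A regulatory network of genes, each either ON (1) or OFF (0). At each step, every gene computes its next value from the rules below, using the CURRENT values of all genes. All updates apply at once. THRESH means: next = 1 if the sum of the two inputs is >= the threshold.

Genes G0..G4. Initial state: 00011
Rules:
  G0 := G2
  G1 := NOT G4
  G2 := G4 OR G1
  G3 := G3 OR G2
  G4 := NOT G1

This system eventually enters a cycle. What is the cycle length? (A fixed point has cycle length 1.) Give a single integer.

Answer: 1

Derivation:
Step 0: 00011
Step 1: G0=G2=0 G1=NOT G4=NOT 1=0 G2=G4|G1=1|0=1 G3=G3|G2=1|0=1 G4=NOT G1=NOT 0=1 -> 00111
Step 2: G0=G2=1 G1=NOT G4=NOT 1=0 G2=G4|G1=1|0=1 G3=G3|G2=1|1=1 G4=NOT G1=NOT 0=1 -> 10111
Step 3: G0=G2=1 G1=NOT G4=NOT 1=0 G2=G4|G1=1|0=1 G3=G3|G2=1|1=1 G4=NOT G1=NOT 0=1 -> 10111
State from step 3 equals state from step 2 -> cycle length 1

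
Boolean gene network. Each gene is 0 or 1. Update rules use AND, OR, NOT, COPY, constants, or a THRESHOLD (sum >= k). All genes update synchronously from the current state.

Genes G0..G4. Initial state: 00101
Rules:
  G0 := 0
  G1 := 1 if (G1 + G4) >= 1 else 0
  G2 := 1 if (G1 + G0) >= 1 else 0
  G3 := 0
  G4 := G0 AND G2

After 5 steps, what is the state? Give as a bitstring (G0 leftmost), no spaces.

Step 1: G0=0(const) G1=(0+1>=1)=1 G2=(0+0>=1)=0 G3=0(const) G4=G0&G2=0&1=0 -> 01000
Step 2: G0=0(const) G1=(1+0>=1)=1 G2=(1+0>=1)=1 G3=0(const) G4=G0&G2=0&0=0 -> 01100
Step 3: G0=0(const) G1=(1+0>=1)=1 G2=(1+0>=1)=1 G3=0(const) G4=G0&G2=0&1=0 -> 01100
Step 4: G0=0(const) G1=(1+0>=1)=1 G2=(1+0>=1)=1 G3=0(const) G4=G0&G2=0&1=0 -> 01100
Step 5: G0=0(const) G1=(1+0>=1)=1 G2=(1+0>=1)=1 G3=0(const) G4=G0&G2=0&1=0 -> 01100

01100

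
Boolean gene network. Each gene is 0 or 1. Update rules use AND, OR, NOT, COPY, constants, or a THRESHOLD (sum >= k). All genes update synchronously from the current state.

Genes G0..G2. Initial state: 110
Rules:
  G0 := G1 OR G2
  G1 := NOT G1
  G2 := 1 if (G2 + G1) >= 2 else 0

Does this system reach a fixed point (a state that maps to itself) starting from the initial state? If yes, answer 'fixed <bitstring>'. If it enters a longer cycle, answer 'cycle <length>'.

Step 0: 110
Step 1: G0=G1|G2=1|0=1 G1=NOT G1=NOT 1=0 G2=(0+1>=2)=0 -> 100
Step 2: G0=G1|G2=0|0=0 G1=NOT G1=NOT 0=1 G2=(0+0>=2)=0 -> 010
Step 3: G0=G1|G2=1|0=1 G1=NOT G1=NOT 1=0 G2=(0+1>=2)=0 -> 100
Cycle of length 2 starting at step 1 -> no fixed point

Answer: cycle 2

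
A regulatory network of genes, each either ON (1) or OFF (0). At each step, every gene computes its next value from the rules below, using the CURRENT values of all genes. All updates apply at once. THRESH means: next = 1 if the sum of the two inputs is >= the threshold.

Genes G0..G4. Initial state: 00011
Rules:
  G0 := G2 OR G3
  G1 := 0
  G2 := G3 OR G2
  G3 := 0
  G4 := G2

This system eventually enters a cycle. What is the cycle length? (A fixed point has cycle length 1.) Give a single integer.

Answer: 1

Derivation:
Step 0: 00011
Step 1: G0=G2|G3=0|1=1 G1=0(const) G2=G3|G2=1|0=1 G3=0(const) G4=G2=0 -> 10100
Step 2: G0=G2|G3=1|0=1 G1=0(const) G2=G3|G2=0|1=1 G3=0(const) G4=G2=1 -> 10101
Step 3: G0=G2|G3=1|0=1 G1=0(const) G2=G3|G2=0|1=1 G3=0(const) G4=G2=1 -> 10101
State from step 3 equals state from step 2 -> cycle length 1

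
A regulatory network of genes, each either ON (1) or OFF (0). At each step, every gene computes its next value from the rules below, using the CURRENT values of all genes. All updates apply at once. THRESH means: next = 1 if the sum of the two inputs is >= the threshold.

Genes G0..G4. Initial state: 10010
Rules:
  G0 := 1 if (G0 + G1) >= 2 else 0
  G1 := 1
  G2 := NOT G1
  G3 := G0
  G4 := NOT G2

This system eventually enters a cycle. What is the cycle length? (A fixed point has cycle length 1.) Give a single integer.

Step 0: 10010
Step 1: G0=(1+0>=2)=0 G1=1(const) G2=NOT G1=NOT 0=1 G3=G0=1 G4=NOT G2=NOT 0=1 -> 01111
Step 2: G0=(0+1>=2)=0 G1=1(const) G2=NOT G1=NOT 1=0 G3=G0=0 G4=NOT G2=NOT 1=0 -> 01000
Step 3: G0=(0+1>=2)=0 G1=1(const) G2=NOT G1=NOT 1=0 G3=G0=0 G4=NOT G2=NOT 0=1 -> 01001
Step 4: G0=(0+1>=2)=0 G1=1(const) G2=NOT G1=NOT 1=0 G3=G0=0 G4=NOT G2=NOT 0=1 -> 01001
State from step 4 equals state from step 3 -> cycle length 1

Answer: 1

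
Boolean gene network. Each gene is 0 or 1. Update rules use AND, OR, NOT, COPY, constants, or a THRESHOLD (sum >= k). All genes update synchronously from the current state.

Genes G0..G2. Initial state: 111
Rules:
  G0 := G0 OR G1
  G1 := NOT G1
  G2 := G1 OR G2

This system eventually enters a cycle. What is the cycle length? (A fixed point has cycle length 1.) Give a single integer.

Step 0: 111
Step 1: G0=G0|G1=1|1=1 G1=NOT G1=NOT 1=0 G2=G1|G2=1|1=1 -> 101
Step 2: G0=G0|G1=1|0=1 G1=NOT G1=NOT 0=1 G2=G1|G2=0|1=1 -> 111
State from step 2 equals state from step 0 -> cycle length 2

Answer: 2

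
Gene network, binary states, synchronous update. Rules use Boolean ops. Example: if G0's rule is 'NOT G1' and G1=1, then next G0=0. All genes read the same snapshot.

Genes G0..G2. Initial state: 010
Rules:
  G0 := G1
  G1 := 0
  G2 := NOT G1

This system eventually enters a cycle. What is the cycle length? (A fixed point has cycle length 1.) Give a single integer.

Answer: 1

Derivation:
Step 0: 010
Step 1: G0=G1=1 G1=0(const) G2=NOT G1=NOT 1=0 -> 100
Step 2: G0=G1=0 G1=0(const) G2=NOT G1=NOT 0=1 -> 001
Step 3: G0=G1=0 G1=0(const) G2=NOT G1=NOT 0=1 -> 001
State from step 3 equals state from step 2 -> cycle length 1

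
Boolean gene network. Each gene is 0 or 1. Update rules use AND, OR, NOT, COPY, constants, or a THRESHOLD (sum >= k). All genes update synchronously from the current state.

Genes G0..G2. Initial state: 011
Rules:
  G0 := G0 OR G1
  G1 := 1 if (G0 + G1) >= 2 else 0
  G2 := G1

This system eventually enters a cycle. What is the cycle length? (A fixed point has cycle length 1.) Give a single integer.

Answer: 1

Derivation:
Step 0: 011
Step 1: G0=G0|G1=0|1=1 G1=(0+1>=2)=0 G2=G1=1 -> 101
Step 2: G0=G0|G1=1|0=1 G1=(1+0>=2)=0 G2=G1=0 -> 100
Step 3: G0=G0|G1=1|0=1 G1=(1+0>=2)=0 G2=G1=0 -> 100
State from step 3 equals state from step 2 -> cycle length 1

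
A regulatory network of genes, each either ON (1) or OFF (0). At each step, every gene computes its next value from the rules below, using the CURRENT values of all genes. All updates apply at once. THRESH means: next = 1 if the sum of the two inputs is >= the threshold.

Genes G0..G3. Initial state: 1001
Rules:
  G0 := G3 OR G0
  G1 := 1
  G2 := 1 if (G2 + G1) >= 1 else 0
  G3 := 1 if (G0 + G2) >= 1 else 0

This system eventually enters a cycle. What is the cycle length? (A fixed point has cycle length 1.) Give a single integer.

Answer: 1

Derivation:
Step 0: 1001
Step 1: G0=G3|G0=1|1=1 G1=1(const) G2=(0+0>=1)=0 G3=(1+0>=1)=1 -> 1101
Step 2: G0=G3|G0=1|1=1 G1=1(const) G2=(0+1>=1)=1 G3=(1+0>=1)=1 -> 1111
Step 3: G0=G3|G0=1|1=1 G1=1(const) G2=(1+1>=1)=1 G3=(1+1>=1)=1 -> 1111
State from step 3 equals state from step 2 -> cycle length 1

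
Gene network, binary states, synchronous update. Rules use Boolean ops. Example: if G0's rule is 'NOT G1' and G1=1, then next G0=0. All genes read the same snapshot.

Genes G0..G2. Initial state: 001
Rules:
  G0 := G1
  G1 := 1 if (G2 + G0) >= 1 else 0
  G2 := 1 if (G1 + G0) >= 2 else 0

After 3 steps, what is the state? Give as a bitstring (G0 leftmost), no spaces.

Step 1: G0=G1=0 G1=(1+0>=1)=1 G2=(0+0>=2)=0 -> 010
Step 2: G0=G1=1 G1=(0+0>=1)=0 G2=(1+0>=2)=0 -> 100
Step 3: G0=G1=0 G1=(0+1>=1)=1 G2=(0+1>=2)=0 -> 010

010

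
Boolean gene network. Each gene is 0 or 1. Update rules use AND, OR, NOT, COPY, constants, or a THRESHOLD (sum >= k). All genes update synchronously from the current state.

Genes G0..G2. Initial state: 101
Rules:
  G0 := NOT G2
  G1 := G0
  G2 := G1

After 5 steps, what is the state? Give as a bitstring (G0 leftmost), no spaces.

Step 1: G0=NOT G2=NOT 1=0 G1=G0=1 G2=G1=0 -> 010
Step 2: G0=NOT G2=NOT 0=1 G1=G0=0 G2=G1=1 -> 101
Step 3: G0=NOT G2=NOT 1=0 G1=G0=1 G2=G1=0 -> 010
Step 4: G0=NOT G2=NOT 0=1 G1=G0=0 G2=G1=1 -> 101
Step 5: G0=NOT G2=NOT 1=0 G1=G0=1 G2=G1=0 -> 010

010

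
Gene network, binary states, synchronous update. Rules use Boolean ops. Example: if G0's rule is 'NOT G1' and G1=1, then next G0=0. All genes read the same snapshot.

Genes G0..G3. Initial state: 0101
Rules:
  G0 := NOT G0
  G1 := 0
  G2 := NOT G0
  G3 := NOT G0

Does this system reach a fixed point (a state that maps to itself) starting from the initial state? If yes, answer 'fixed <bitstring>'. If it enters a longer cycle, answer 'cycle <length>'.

Answer: cycle 2

Derivation:
Step 0: 0101
Step 1: G0=NOT G0=NOT 0=1 G1=0(const) G2=NOT G0=NOT 0=1 G3=NOT G0=NOT 0=1 -> 1011
Step 2: G0=NOT G0=NOT 1=0 G1=0(const) G2=NOT G0=NOT 1=0 G3=NOT G0=NOT 1=0 -> 0000
Step 3: G0=NOT G0=NOT 0=1 G1=0(const) G2=NOT G0=NOT 0=1 G3=NOT G0=NOT 0=1 -> 1011
Cycle of length 2 starting at step 1 -> no fixed point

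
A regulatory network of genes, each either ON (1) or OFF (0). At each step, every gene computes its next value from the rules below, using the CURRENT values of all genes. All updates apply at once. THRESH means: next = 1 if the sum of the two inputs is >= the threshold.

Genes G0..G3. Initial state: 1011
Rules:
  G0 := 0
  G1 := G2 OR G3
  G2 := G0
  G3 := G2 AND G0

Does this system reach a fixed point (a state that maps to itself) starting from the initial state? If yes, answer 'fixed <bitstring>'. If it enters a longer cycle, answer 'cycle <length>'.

Step 0: 1011
Step 1: G0=0(const) G1=G2|G3=1|1=1 G2=G0=1 G3=G2&G0=1&1=1 -> 0111
Step 2: G0=0(const) G1=G2|G3=1|1=1 G2=G0=0 G3=G2&G0=1&0=0 -> 0100
Step 3: G0=0(const) G1=G2|G3=0|0=0 G2=G0=0 G3=G2&G0=0&0=0 -> 0000
Step 4: G0=0(const) G1=G2|G3=0|0=0 G2=G0=0 G3=G2&G0=0&0=0 -> 0000
Fixed point reached at step 3: 0000

Answer: fixed 0000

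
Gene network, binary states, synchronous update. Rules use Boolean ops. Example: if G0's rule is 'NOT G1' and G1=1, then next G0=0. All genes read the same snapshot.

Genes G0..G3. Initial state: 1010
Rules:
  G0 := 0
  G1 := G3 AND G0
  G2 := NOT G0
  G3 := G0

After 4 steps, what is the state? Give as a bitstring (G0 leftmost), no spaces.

Step 1: G0=0(const) G1=G3&G0=0&1=0 G2=NOT G0=NOT 1=0 G3=G0=1 -> 0001
Step 2: G0=0(const) G1=G3&G0=1&0=0 G2=NOT G0=NOT 0=1 G3=G0=0 -> 0010
Step 3: G0=0(const) G1=G3&G0=0&0=0 G2=NOT G0=NOT 0=1 G3=G0=0 -> 0010
Step 4: G0=0(const) G1=G3&G0=0&0=0 G2=NOT G0=NOT 0=1 G3=G0=0 -> 0010

0010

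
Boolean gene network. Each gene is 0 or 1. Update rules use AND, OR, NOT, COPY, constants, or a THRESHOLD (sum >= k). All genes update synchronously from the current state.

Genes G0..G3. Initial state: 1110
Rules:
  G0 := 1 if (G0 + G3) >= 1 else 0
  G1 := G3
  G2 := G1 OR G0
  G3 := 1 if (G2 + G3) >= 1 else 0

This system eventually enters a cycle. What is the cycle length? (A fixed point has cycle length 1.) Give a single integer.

Answer: 1

Derivation:
Step 0: 1110
Step 1: G0=(1+0>=1)=1 G1=G3=0 G2=G1|G0=1|1=1 G3=(1+0>=1)=1 -> 1011
Step 2: G0=(1+1>=1)=1 G1=G3=1 G2=G1|G0=0|1=1 G3=(1+1>=1)=1 -> 1111
Step 3: G0=(1+1>=1)=1 G1=G3=1 G2=G1|G0=1|1=1 G3=(1+1>=1)=1 -> 1111
State from step 3 equals state from step 2 -> cycle length 1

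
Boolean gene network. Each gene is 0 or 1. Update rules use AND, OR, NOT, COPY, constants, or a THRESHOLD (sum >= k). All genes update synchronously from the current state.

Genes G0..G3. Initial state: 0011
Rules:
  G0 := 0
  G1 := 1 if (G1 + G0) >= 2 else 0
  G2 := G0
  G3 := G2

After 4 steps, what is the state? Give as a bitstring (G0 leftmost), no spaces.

Step 1: G0=0(const) G1=(0+0>=2)=0 G2=G0=0 G3=G2=1 -> 0001
Step 2: G0=0(const) G1=(0+0>=2)=0 G2=G0=0 G3=G2=0 -> 0000
Step 3: G0=0(const) G1=(0+0>=2)=0 G2=G0=0 G3=G2=0 -> 0000
Step 4: G0=0(const) G1=(0+0>=2)=0 G2=G0=0 G3=G2=0 -> 0000

0000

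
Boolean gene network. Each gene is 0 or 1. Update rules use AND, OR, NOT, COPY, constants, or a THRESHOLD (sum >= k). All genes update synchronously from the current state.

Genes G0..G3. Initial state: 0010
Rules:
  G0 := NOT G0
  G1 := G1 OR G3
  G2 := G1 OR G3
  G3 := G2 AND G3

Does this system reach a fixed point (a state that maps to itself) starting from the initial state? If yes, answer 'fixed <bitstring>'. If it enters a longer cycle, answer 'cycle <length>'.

Answer: cycle 2

Derivation:
Step 0: 0010
Step 1: G0=NOT G0=NOT 0=1 G1=G1|G3=0|0=0 G2=G1|G3=0|0=0 G3=G2&G3=1&0=0 -> 1000
Step 2: G0=NOT G0=NOT 1=0 G1=G1|G3=0|0=0 G2=G1|G3=0|0=0 G3=G2&G3=0&0=0 -> 0000
Step 3: G0=NOT G0=NOT 0=1 G1=G1|G3=0|0=0 G2=G1|G3=0|0=0 G3=G2&G3=0&0=0 -> 1000
Cycle of length 2 starting at step 1 -> no fixed point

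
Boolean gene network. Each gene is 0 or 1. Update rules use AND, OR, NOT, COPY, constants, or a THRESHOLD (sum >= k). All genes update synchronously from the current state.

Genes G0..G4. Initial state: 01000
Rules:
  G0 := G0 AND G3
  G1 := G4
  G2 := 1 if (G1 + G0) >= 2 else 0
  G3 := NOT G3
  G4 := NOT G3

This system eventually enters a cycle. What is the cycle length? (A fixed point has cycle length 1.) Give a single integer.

Answer: 2

Derivation:
Step 0: 01000
Step 1: G0=G0&G3=0&0=0 G1=G4=0 G2=(1+0>=2)=0 G3=NOT G3=NOT 0=1 G4=NOT G3=NOT 0=1 -> 00011
Step 2: G0=G0&G3=0&1=0 G1=G4=1 G2=(0+0>=2)=0 G3=NOT G3=NOT 1=0 G4=NOT G3=NOT 1=0 -> 01000
State from step 2 equals state from step 0 -> cycle length 2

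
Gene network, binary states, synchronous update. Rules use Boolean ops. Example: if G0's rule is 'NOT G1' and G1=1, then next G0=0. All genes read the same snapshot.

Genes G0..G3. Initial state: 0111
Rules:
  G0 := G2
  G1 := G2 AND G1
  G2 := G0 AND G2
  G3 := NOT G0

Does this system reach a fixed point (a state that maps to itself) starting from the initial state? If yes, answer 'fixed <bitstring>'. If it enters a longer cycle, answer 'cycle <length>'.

Answer: fixed 0001

Derivation:
Step 0: 0111
Step 1: G0=G2=1 G1=G2&G1=1&1=1 G2=G0&G2=0&1=0 G3=NOT G0=NOT 0=1 -> 1101
Step 2: G0=G2=0 G1=G2&G1=0&1=0 G2=G0&G2=1&0=0 G3=NOT G0=NOT 1=0 -> 0000
Step 3: G0=G2=0 G1=G2&G1=0&0=0 G2=G0&G2=0&0=0 G3=NOT G0=NOT 0=1 -> 0001
Step 4: G0=G2=0 G1=G2&G1=0&0=0 G2=G0&G2=0&0=0 G3=NOT G0=NOT 0=1 -> 0001
Fixed point reached at step 3: 0001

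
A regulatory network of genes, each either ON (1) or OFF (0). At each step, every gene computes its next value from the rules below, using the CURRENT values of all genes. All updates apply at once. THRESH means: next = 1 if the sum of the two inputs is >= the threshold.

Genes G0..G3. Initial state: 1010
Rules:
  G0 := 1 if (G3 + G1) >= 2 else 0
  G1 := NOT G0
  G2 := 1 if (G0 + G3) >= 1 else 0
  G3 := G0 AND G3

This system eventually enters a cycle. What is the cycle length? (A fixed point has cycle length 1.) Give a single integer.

Step 0: 1010
Step 1: G0=(0+0>=2)=0 G1=NOT G0=NOT 1=0 G2=(1+0>=1)=1 G3=G0&G3=1&0=0 -> 0010
Step 2: G0=(0+0>=2)=0 G1=NOT G0=NOT 0=1 G2=(0+0>=1)=0 G3=G0&G3=0&0=0 -> 0100
Step 3: G0=(0+1>=2)=0 G1=NOT G0=NOT 0=1 G2=(0+0>=1)=0 G3=G0&G3=0&0=0 -> 0100
State from step 3 equals state from step 2 -> cycle length 1

Answer: 1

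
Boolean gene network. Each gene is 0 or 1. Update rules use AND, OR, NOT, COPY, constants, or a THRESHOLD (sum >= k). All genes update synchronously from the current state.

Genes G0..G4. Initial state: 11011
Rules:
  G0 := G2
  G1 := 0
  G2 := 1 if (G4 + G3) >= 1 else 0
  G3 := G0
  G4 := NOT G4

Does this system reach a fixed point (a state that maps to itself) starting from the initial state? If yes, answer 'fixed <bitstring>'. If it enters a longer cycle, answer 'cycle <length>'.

Step 0: 11011
Step 1: G0=G2=0 G1=0(const) G2=(1+1>=1)=1 G3=G0=1 G4=NOT G4=NOT 1=0 -> 00110
Step 2: G0=G2=1 G1=0(const) G2=(0+1>=1)=1 G3=G0=0 G4=NOT G4=NOT 0=1 -> 10101
Step 3: G0=G2=1 G1=0(const) G2=(1+0>=1)=1 G3=G0=1 G4=NOT G4=NOT 1=0 -> 10110
Step 4: G0=G2=1 G1=0(const) G2=(0+1>=1)=1 G3=G0=1 G4=NOT G4=NOT 0=1 -> 10111
Step 5: G0=G2=1 G1=0(const) G2=(1+1>=1)=1 G3=G0=1 G4=NOT G4=NOT 1=0 -> 10110
Cycle of length 2 starting at step 3 -> no fixed point

Answer: cycle 2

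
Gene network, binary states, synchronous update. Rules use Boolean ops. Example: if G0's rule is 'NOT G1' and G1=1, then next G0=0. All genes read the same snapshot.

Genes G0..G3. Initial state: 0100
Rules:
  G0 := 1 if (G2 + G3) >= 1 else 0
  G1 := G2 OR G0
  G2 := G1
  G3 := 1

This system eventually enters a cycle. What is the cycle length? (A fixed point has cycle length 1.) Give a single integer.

Answer: 1

Derivation:
Step 0: 0100
Step 1: G0=(0+0>=1)=0 G1=G2|G0=0|0=0 G2=G1=1 G3=1(const) -> 0011
Step 2: G0=(1+1>=1)=1 G1=G2|G0=1|0=1 G2=G1=0 G3=1(const) -> 1101
Step 3: G0=(0+1>=1)=1 G1=G2|G0=0|1=1 G2=G1=1 G3=1(const) -> 1111
Step 4: G0=(1+1>=1)=1 G1=G2|G0=1|1=1 G2=G1=1 G3=1(const) -> 1111
State from step 4 equals state from step 3 -> cycle length 1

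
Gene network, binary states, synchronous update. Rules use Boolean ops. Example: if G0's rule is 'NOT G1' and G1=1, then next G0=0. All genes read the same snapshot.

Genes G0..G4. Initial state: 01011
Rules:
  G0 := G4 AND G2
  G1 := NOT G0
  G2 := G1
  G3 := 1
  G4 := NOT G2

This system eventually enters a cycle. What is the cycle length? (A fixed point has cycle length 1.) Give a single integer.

Step 0: 01011
Step 1: G0=G4&G2=1&0=0 G1=NOT G0=NOT 0=1 G2=G1=1 G3=1(const) G4=NOT G2=NOT 0=1 -> 01111
Step 2: G0=G4&G2=1&1=1 G1=NOT G0=NOT 0=1 G2=G1=1 G3=1(const) G4=NOT G2=NOT 1=0 -> 11110
Step 3: G0=G4&G2=0&1=0 G1=NOT G0=NOT 1=0 G2=G1=1 G3=1(const) G4=NOT G2=NOT 1=0 -> 00110
Step 4: G0=G4&G2=0&1=0 G1=NOT G0=NOT 0=1 G2=G1=0 G3=1(const) G4=NOT G2=NOT 1=0 -> 01010
Step 5: G0=G4&G2=0&0=0 G1=NOT G0=NOT 0=1 G2=G1=1 G3=1(const) G4=NOT G2=NOT 0=1 -> 01111
State from step 5 equals state from step 1 -> cycle length 4

Answer: 4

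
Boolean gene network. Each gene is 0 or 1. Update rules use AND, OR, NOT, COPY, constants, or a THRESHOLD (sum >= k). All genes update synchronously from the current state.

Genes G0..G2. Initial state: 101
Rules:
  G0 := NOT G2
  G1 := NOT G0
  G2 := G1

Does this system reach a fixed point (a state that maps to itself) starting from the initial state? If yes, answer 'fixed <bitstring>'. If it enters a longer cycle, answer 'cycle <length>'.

Answer: cycle 3

Derivation:
Step 0: 101
Step 1: G0=NOT G2=NOT 1=0 G1=NOT G0=NOT 1=0 G2=G1=0 -> 000
Step 2: G0=NOT G2=NOT 0=1 G1=NOT G0=NOT 0=1 G2=G1=0 -> 110
Step 3: G0=NOT G2=NOT 0=1 G1=NOT G0=NOT 1=0 G2=G1=1 -> 101
Cycle of length 3 starting at step 0 -> no fixed point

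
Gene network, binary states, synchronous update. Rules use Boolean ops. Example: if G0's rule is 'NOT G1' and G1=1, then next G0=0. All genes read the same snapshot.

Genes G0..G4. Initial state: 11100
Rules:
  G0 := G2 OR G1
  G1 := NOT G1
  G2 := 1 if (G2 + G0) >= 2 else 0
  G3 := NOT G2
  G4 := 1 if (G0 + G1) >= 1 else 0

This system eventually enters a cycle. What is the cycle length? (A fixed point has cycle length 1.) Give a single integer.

Answer: 2

Derivation:
Step 0: 11100
Step 1: G0=G2|G1=1|1=1 G1=NOT G1=NOT 1=0 G2=(1+1>=2)=1 G3=NOT G2=NOT 1=0 G4=(1+1>=1)=1 -> 10101
Step 2: G0=G2|G1=1|0=1 G1=NOT G1=NOT 0=1 G2=(1+1>=2)=1 G3=NOT G2=NOT 1=0 G4=(1+0>=1)=1 -> 11101
Step 3: G0=G2|G1=1|1=1 G1=NOT G1=NOT 1=0 G2=(1+1>=2)=1 G3=NOT G2=NOT 1=0 G4=(1+1>=1)=1 -> 10101
State from step 3 equals state from step 1 -> cycle length 2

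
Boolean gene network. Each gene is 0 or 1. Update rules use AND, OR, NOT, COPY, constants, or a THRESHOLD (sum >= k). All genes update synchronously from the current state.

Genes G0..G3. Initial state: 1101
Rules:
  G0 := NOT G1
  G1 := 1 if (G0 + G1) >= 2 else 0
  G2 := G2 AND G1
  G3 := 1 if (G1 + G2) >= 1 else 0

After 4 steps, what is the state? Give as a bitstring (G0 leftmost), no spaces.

Step 1: G0=NOT G1=NOT 1=0 G1=(1+1>=2)=1 G2=G2&G1=0&1=0 G3=(1+0>=1)=1 -> 0101
Step 2: G0=NOT G1=NOT 1=0 G1=(0+1>=2)=0 G2=G2&G1=0&1=0 G3=(1+0>=1)=1 -> 0001
Step 3: G0=NOT G1=NOT 0=1 G1=(0+0>=2)=0 G2=G2&G1=0&0=0 G3=(0+0>=1)=0 -> 1000
Step 4: G0=NOT G1=NOT 0=1 G1=(1+0>=2)=0 G2=G2&G1=0&0=0 G3=(0+0>=1)=0 -> 1000

1000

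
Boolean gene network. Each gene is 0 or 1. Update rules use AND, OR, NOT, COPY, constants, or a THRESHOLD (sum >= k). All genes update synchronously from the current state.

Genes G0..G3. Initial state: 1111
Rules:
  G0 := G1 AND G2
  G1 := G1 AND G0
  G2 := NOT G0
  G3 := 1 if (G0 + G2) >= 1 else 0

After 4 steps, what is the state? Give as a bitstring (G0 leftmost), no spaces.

Step 1: G0=G1&G2=1&1=1 G1=G1&G0=1&1=1 G2=NOT G0=NOT 1=0 G3=(1+1>=1)=1 -> 1101
Step 2: G0=G1&G2=1&0=0 G1=G1&G0=1&1=1 G2=NOT G0=NOT 1=0 G3=(1+0>=1)=1 -> 0101
Step 3: G0=G1&G2=1&0=0 G1=G1&G0=1&0=0 G2=NOT G0=NOT 0=1 G3=(0+0>=1)=0 -> 0010
Step 4: G0=G1&G2=0&1=0 G1=G1&G0=0&0=0 G2=NOT G0=NOT 0=1 G3=(0+1>=1)=1 -> 0011

0011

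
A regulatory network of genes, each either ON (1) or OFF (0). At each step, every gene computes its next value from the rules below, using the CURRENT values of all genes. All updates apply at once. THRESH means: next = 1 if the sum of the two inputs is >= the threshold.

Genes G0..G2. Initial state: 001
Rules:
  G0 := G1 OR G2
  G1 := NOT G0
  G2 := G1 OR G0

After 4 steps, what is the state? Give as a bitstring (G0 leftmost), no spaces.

Step 1: G0=G1|G2=0|1=1 G1=NOT G0=NOT 0=1 G2=G1|G0=0|0=0 -> 110
Step 2: G0=G1|G2=1|0=1 G1=NOT G0=NOT 1=0 G2=G1|G0=1|1=1 -> 101
Step 3: G0=G1|G2=0|1=1 G1=NOT G0=NOT 1=0 G2=G1|G0=0|1=1 -> 101
Step 4: G0=G1|G2=0|1=1 G1=NOT G0=NOT 1=0 G2=G1|G0=0|1=1 -> 101

101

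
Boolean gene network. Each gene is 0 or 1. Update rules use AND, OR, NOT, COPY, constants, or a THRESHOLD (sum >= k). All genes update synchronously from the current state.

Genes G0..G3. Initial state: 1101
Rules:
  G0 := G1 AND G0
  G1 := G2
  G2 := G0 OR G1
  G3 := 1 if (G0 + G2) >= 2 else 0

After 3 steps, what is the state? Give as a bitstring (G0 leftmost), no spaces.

Step 1: G0=G1&G0=1&1=1 G1=G2=0 G2=G0|G1=1|1=1 G3=(1+0>=2)=0 -> 1010
Step 2: G0=G1&G0=0&1=0 G1=G2=1 G2=G0|G1=1|0=1 G3=(1+1>=2)=1 -> 0111
Step 3: G0=G1&G0=1&0=0 G1=G2=1 G2=G0|G1=0|1=1 G3=(0+1>=2)=0 -> 0110

0110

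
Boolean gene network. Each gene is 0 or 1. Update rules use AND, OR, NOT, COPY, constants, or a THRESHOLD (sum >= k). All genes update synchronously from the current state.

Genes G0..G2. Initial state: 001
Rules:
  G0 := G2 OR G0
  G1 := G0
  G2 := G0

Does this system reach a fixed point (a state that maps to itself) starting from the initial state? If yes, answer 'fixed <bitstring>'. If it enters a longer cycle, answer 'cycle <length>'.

Step 0: 001
Step 1: G0=G2|G0=1|0=1 G1=G0=0 G2=G0=0 -> 100
Step 2: G0=G2|G0=0|1=1 G1=G0=1 G2=G0=1 -> 111
Step 3: G0=G2|G0=1|1=1 G1=G0=1 G2=G0=1 -> 111
Fixed point reached at step 2: 111

Answer: fixed 111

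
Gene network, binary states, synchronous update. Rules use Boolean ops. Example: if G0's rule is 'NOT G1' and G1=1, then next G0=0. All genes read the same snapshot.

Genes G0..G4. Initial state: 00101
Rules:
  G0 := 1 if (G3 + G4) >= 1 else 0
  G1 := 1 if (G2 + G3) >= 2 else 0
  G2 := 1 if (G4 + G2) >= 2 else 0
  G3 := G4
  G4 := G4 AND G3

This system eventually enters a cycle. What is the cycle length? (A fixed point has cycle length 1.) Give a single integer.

Step 0: 00101
Step 1: G0=(0+1>=1)=1 G1=(1+0>=2)=0 G2=(1+1>=2)=1 G3=G4=1 G4=G4&G3=1&0=0 -> 10110
Step 2: G0=(1+0>=1)=1 G1=(1+1>=2)=1 G2=(0+1>=2)=0 G3=G4=0 G4=G4&G3=0&1=0 -> 11000
Step 3: G0=(0+0>=1)=0 G1=(0+0>=2)=0 G2=(0+0>=2)=0 G3=G4=0 G4=G4&G3=0&0=0 -> 00000
Step 4: G0=(0+0>=1)=0 G1=(0+0>=2)=0 G2=(0+0>=2)=0 G3=G4=0 G4=G4&G3=0&0=0 -> 00000
State from step 4 equals state from step 3 -> cycle length 1

Answer: 1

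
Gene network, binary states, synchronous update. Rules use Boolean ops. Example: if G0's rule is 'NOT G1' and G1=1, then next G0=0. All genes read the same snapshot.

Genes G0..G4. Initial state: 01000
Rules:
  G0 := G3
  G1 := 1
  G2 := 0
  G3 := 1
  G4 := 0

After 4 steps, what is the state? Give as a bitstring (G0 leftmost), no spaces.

Step 1: G0=G3=0 G1=1(const) G2=0(const) G3=1(const) G4=0(const) -> 01010
Step 2: G0=G3=1 G1=1(const) G2=0(const) G3=1(const) G4=0(const) -> 11010
Step 3: G0=G3=1 G1=1(const) G2=0(const) G3=1(const) G4=0(const) -> 11010
Step 4: G0=G3=1 G1=1(const) G2=0(const) G3=1(const) G4=0(const) -> 11010

11010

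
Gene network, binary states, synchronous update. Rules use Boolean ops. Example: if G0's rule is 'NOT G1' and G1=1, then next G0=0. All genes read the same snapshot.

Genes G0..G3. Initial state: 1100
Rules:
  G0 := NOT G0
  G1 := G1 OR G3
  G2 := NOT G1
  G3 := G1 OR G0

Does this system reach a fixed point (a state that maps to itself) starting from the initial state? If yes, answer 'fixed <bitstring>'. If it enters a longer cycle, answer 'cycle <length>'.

Answer: cycle 2

Derivation:
Step 0: 1100
Step 1: G0=NOT G0=NOT 1=0 G1=G1|G3=1|0=1 G2=NOT G1=NOT 1=0 G3=G1|G0=1|1=1 -> 0101
Step 2: G0=NOT G0=NOT 0=1 G1=G1|G3=1|1=1 G2=NOT G1=NOT 1=0 G3=G1|G0=1|0=1 -> 1101
Step 3: G0=NOT G0=NOT 1=0 G1=G1|G3=1|1=1 G2=NOT G1=NOT 1=0 G3=G1|G0=1|1=1 -> 0101
Cycle of length 2 starting at step 1 -> no fixed point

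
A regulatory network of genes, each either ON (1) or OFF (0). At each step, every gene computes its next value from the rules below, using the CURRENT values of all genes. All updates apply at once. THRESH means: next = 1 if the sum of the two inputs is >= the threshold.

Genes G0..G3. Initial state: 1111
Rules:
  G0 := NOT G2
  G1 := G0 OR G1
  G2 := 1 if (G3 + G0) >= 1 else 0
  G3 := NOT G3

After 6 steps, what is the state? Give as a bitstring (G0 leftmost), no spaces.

Step 1: G0=NOT G2=NOT 1=0 G1=G0|G1=1|1=1 G2=(1+1>=1)=1 G3=NOT G3=NOT 1=0 -> 0110
Step 2: G0=NOT G2=NOT 1=0 G1=G0|G1=0|1=1 G2=(0+0>=1)=0 G3=NOT G3=NOT 0=1 -> 0101
Step 3: G0=NOT G2=NOT 0=1 G1=G0|G1=0|1=1 G2=(1+0>=1)=1 G3=NOT G3=NOT 1=0 -> 1110
Step 4: G0=NOT G2=NOT 1=0 G1=G0|G1=1|1=1 G2=(0+1>=1)=1 G3=NOT G3=NOT 0=1 -> 0111
Step 5: G0=NOT G2=NOT 1=0 G1=G0|G1=0|1=1 G2=(1+0>=1)=1 G3=NOT G3=NOT 1=0 -> 0110
Step 6: G0=NOT G2=NOT 1=0 G1=G0|G1=0|1=1 G2=(0+0>=1)=0 G3=NOT G3=NOT 0=1 -> 0101

0101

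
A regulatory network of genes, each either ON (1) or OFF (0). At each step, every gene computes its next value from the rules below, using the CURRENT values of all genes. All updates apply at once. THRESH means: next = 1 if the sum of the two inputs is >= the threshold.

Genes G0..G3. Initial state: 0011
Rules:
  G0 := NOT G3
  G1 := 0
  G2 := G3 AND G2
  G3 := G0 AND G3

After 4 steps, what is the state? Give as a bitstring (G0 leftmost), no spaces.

Step 1: G0=NOT G3=NOT 1=0 G1=0(const) G2=G3&G2=1&1=1 G3=G0&G3=0&1=0 -> 0010
Step 2: G0=NOT G3=NOT 0=1 G1=0(const) G2=G3&G2=0&1=0 G3=G0&G3=0&0=0 -> 1000
Step 3: G0=NOT G3=NOT 0=1 G1=0(const) G2=G3&G2=0&0=0 G3=G0&G3=1&0=0 -> 1000
Step 4: G0=NOT G3=NOT 0=1 G1=0(const) G2=G3&G2=0&0=0 G3=G0&G3=1&0=0 -> 1000

1000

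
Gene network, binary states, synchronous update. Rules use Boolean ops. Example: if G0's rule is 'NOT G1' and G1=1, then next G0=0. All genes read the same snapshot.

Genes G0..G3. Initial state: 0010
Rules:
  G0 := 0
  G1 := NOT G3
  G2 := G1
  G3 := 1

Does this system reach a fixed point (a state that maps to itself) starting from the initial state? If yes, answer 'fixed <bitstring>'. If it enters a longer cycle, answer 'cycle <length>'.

Step 0: 0010
Step 1: G0=0(const) G1=NOT G3=NOT 0=1 G2=G1=0 G3=1(const) -> 0101
Step 2: G0=0(const) G1=NOT G3=NOT 1=0 G2=G1=1 G3=1(const) -> 0011
Step 3: G0=0(const) G1=NOT G3=NOT 1=0 G2=G1=0 G3=1(const) -> 0001
Step 4: G0=0(const) G1=NOT G3=NOT 1=0 G2=G1=0 G3=1(const) -> 0001
Fixed point reached at step 3: 0001

Answer: fixed 0001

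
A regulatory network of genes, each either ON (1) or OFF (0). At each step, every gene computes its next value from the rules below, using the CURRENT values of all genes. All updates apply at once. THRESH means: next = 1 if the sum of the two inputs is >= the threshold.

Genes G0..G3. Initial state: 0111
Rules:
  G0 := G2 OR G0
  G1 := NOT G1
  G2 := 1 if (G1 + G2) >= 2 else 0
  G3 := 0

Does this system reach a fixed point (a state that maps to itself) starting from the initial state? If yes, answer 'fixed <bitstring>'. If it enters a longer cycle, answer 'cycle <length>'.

Answer: cycle 2

Derivation:
Step 0: 0111
Step 1: G0=G2|G0=1|0=1 G1=NOT G1=NOT 1=0 G2=(1+1>=2)=1 G3=0(const) -> 1010
Step 2: G0=G2|G0=1|1=1 G1=NOT G1=NOT 0=1 G2=(0+1>=2)=0 G3=0(const) -> 1100
Step 3: G0=G2|G0=0|1=1 G1=NOT G1=NOT 1=0 G2=(1+0>=2)=0 G3=0(const) -> 1000
Step 4: G0=G2|G0=0|1=1 G1=NOT G1=NOT 0=1 G2=(0+0>=2)=0 G3=0(const) -> 1100
Cycle of length 2 starting at step 2 -> no fixed point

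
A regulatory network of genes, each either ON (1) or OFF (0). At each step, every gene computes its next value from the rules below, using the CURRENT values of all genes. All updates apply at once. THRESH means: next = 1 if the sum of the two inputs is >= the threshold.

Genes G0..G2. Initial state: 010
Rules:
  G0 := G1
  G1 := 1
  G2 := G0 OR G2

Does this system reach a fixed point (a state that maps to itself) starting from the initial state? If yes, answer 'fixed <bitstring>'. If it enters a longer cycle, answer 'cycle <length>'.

Answer: fixed 111

Derivation:
Step 0: 010
Step 1: G0=G1=1 G1=1(const) G2=G0|G2=0|0=0 -> 110
Step 2: G0=G1=1 G1=1(const) G2=G0|G2=1|0=1 -> 111
Step 3: G0=G1=1 G1=1(const) G2=G0|G2=1|1=1 -> 111
Fixed point reached at step 2: 111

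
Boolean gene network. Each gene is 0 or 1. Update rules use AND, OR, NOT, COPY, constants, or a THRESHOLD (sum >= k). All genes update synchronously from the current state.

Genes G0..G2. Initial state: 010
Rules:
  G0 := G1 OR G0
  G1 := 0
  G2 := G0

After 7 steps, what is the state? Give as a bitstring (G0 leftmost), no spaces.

Step 1: G0=G1|G0=1|0=1 G1=0(const) G2=G0=0 -> 100
Step 2: G0=G1|G0=0|1=1 G1=0(const) G2=G0=1 -> 101
Step 3: G0=G1|G0=0|1=1 G1=0(const) G2=G0=1 -> 101
Step 4: G0=G1|G0=0|1=1 G1=0(const) G2=G0=1 -> 101
Step 5: G0=G1|G0=0|1=1 G1=0(const) G2=G0=1 -> 101
Step 6: G0=G1|G0=0|1=1 G1=0(const) G2=G0=1 -> 101
Step 7: G0=G1|G0=0|1=1 G1=0(const) G2=G0=1 -> 101

101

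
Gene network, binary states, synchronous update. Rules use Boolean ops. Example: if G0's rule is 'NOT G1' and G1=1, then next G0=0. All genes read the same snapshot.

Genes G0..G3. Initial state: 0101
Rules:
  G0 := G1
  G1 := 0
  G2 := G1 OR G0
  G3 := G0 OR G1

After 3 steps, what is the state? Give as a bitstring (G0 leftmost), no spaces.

Step 1: G0=G1=1 G1=0(const) G2=G1|G0=1|0=1 G3=G0|G1=0|1=1 -> 1011
Step 2: G0=G1=0 G1=0(const) G2=G1|G0=0|1=1 G3=G0|G1=1|0=1 -> 0011
Step 3: G0=G1=0 G1=0(const) G2=G1|G0=0|0=0 G3=G0|G1=0|0=0 -> 0000

0000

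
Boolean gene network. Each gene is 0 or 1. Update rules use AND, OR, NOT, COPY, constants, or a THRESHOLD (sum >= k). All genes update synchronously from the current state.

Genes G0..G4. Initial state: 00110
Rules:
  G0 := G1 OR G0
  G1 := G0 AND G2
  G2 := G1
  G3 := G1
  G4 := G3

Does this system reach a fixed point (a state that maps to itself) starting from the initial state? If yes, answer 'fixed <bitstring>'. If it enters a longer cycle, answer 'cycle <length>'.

Step 0: 00110
Step 1: G0=G1|G0=0|0=0 G1=G0&G2=0&1=0 G2=G1=0 G3=G1=0 G4=G3=1 -> 00001
Step 2: G0=G1|G0=0|0=0 G1=G0&G2=0&0=0 G2=G1=0 G3=G1=0 G4=G3=0 -> 00000
Step 3: G0=G1|G0=0|0=0 G1=G0&G2=0&0=0 G2=G1=0 G3=G1=0 G4=G3=0 -> 00000
Fixed point reached at step 2: 00000

Answer: fixed 00000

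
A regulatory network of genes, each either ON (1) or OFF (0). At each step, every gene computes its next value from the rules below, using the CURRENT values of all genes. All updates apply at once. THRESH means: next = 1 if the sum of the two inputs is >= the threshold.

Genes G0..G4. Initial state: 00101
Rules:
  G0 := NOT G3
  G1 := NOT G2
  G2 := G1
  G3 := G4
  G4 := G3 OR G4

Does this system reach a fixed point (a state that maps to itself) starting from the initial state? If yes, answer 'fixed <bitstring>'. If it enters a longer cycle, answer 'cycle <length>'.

Step 0: 00101
Step 1: G0=NOT G3=NOT 0=1 G1=NOT G2=NOT 1=0 G2=G1=0 G3=G4=1 G4=G3|G4=0|1=1 -> 10011
Step 2: G0=NOT G3=NOT 1=0 G1=NOT G2=NOT 0=1 G2=G1=0 G3=G4=1 G4=G3|G4=1|1=1 -> 01011
Step 3: G0=NOT G3=NOT 1=0 G1=NOT G2=NOT 0=1 G2=G1=1 G3=G4=1 G4=G3|G4=1|1=1 -> 01111
Step 4: G0=NOT G3=NOT 1=0 G1=NOT G2=NOT 1=0 G2=G1=1 G3=G4=1 G4=G3|G4=1|1=1 -> 00111
Step 5: G0=NOT G3=NOT 1=0 G1=NOT G2=NOT 1=0 G2=G1=0 G3=G4=1 G4=G3|G4=1|1=1 -> 00011
Step 6: G0=NOT G3=NOT 1=0 G1=NOT G2=NOT 0=1 G2=G1=0 G3=G4=1 G4=G3|G4=1|1=1 -> 01011
Cycle of length 4 starting at step 2 -> no fixed point

Answer: cycle 4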